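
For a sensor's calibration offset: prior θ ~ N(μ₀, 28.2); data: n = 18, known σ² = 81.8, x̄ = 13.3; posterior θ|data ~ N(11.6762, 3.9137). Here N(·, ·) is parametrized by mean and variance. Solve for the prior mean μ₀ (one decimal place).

μ₀ = 1.6

With known observation variance, the Normal–Normal posterior has precision τ_n = τ₀ + n/σ² and mean μ_n = (τ₀μ₀ + (n/σ²)x̄)/τ_n.
Here τ₀ = 1/28.2 = 0.035461 and τ_data = 18/81.8 = 0.220049, so τ_n = 0.255510.
Rearranging for μ₀: μ₀ = (μ_n·τ_n − τ_data·x̄)/τ₀ = (11.6762·0.255510 − 0.220049·13.3) / 0.035461 = 0.056734/0.035461 ≈ 1.6.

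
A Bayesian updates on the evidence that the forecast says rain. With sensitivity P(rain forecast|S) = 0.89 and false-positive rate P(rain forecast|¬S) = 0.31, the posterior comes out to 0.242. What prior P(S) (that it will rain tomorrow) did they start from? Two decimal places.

P(S) = 0.10

Bayes' rule in odds form gives O(S|E) = O(S)·[P(E|S)/P(E|¬S)], hence O(S) = O(S|E)/LR.
Posterior odds = 0.242/(1−0.242) = 0.3193. LR = 0.89/0.31 = 2.8710.
Prior odds = 0.3193/2.8710 = 0.1112, so P(S) = 0.1112/(1+0.1112) ≈ 0.10.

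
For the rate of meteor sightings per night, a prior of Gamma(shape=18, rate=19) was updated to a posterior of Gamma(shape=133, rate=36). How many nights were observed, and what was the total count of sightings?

n = 17 nights with total 115 sightings

Gamma–Poisson conjugacy: posterior shape = α + Σxᵢ, posterior rate = β + n.
Matching: Σxᵢ = 133 − 18 = 115 and n = 36 − 19 = 17.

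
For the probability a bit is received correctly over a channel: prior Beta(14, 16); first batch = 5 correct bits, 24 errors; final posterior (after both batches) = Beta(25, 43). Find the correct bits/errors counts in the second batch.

6 correct bits and 3 errors

Because Beta–binomial updating is additive in the counts, the combined data contributed (α_post−α_prior, β_post−β_prior) successes and failures.
Total across both batches: 25−14=11 correct bits, 43−16=27 errors.
Subtract the first batch: 11−5=6 correct bits and 27−24=3 errors.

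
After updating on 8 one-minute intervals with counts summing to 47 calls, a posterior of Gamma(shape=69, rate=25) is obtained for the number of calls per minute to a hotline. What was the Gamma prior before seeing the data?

Gamma(shape=22, rate=17)

A Gamma(α, β) prior (rate parametrization) on a Poisson rate with n observations summing to S gives posterior Gamma(α+S, β+n).
So α = 69 − 47 = 22 and β = 25 − 8 = 17.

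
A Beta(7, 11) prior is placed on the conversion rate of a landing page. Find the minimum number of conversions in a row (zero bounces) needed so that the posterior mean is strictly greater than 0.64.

k = 13

After k conversions and 0 bounces the posterior is Beta(7+k, 11), with mean (7+k)/(7+11+k).
Set (7+k)/(18+k) > 0.64 and solve: k > (0.64·18 − 7)/(1 − 0.64) = 12.556.
The smallest integer exceeding 12.556 is 13, and checking k=13: (20)/(31) = 0.6452 > 0.64.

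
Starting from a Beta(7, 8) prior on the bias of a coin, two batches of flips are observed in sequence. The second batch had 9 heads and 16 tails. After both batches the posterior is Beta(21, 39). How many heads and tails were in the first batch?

Sequential conjugate updates are equivalent to a single update on the pooled data, so total successes = posterior α − prior α and total failures = posterior β − prior β.
Total across both batches: 21−7=14 heads, 39−8=31 tails.
Subtract the second batch: 14−9=5 heads and 31−16=15 tails.

5 heads and 15 tails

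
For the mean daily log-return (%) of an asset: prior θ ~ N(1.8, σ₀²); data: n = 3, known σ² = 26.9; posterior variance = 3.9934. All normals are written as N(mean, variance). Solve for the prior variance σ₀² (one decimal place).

For the Normal–Normal model with known σ², precisions add: τ_n = τ₀ + n/σ².
So 1/σ₀² = 1/3.9934 − 3/26.9 = 0.250413 − 0.111524 = 0.138889.
Hence σ₀² = 1/0.138889 ≈ 7.2.

σ₀² = 7.2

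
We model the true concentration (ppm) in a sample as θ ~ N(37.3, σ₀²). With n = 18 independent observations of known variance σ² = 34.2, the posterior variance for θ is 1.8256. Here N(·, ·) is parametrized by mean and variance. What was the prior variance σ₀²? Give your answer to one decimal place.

For the Normal–Normal model with known σ², precisions add: τ_n = τ₀ + n/σ².
So 1/σ₀² = 1/1.8256 − 18/34.2 = 0.547765 − 0.526316 = 0.021449.
Hence σ₀² = 1/0.021449 ≈ 46.6.

σ₀² = 46.6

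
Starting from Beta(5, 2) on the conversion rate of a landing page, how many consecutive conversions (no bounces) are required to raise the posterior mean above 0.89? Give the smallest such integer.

After k conversions and 0 bounces the posterior is Beta(5+k, 2), with mean (5+k)/(5+2+k).
Set (5+k)/(7+k) > 0.89 and solve: k > (0.89·7 − 5)/(1 − 0.89) = 11.182.
The smallest integer exceeding 11.182 is 12.

k = 12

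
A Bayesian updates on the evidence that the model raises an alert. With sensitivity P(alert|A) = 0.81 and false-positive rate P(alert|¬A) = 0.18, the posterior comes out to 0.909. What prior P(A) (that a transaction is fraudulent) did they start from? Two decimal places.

Bayes' rule in odds form gives O(A|E) = O(A)·[P(E|A)/P(E|¬A)], hence O(A) = O(A|E)/LR.
Posterior odds = 0.909/(1−0.909) = 9.9890. LR = 0.81/0.18 = 4.5000.
Prior odds = 9.9890/4.5000 = 2.2198, so P(A) = 2.2198/(1+2.2198) ≈ 0.69.

P(A) = 0.69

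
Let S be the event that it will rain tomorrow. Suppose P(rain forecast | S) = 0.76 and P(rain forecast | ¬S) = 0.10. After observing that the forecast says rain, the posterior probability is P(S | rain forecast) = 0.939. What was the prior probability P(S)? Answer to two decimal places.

Bayes' rule in odds form gives O(S|E) = O(S)·[P(E|S)/P(E|¬S)], hence O(S) = O(S|E)/LR.
Posterior odds = 0.939/(1−0.939) = 15.3934. LR = 0.76/0.10 = 7.6000.
Prior odds = 15.3934/7.6000 = 2.0254, so P(S) = 2.0254/(1+2.0254) ≈ 0.67.

P(S) = 0.67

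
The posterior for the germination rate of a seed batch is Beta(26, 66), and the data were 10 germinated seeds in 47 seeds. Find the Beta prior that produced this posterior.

Beta(16, 29)

Under Beta–binomial conjugacy the posterior parameters are (a+s, b+f).
So a = 26 − 10 = 16 and b = 66 − 37 = 29.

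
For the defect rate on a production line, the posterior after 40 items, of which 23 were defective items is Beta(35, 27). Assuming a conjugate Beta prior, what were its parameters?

Under Beta–binomial conjugacy the posterior parameters are (a+s, b+f).
So a = 35 − 23 = 12 and b = 27 − 17 = 10.

Beta(12, 10)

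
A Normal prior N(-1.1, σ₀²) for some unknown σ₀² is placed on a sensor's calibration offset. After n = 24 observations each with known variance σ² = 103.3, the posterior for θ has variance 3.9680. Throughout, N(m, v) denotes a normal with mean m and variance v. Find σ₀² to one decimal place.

For the Normal–Normal model with known σ², precisions add: τ_n = τ₀ + n/σ².
So 1/σ₀² = 1/3.9680 − 24/103.3 = 0.252016 − 0.232333 = 0.019683.
Hence σ₀² = 1/0.019683 ≈ 50.8.

σ₀² = 50.8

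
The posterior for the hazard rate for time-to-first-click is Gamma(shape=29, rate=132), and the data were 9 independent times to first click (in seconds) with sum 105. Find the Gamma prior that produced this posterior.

Gamma–exponential conjugacy: posterior shape = α + n, posterior rate = β + Σtᵢ.
So α = 29 − 9 = 20 and β = 132 − 105 = 27.

Gamma(shape=20, rate=27)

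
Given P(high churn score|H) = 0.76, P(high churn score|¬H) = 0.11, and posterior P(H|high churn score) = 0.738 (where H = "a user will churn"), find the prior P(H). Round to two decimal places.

In odds form, posterior odds = prior odds × likelihood ratio, so prior odds = posterior odds ÷ LR.
Posterior odds = 0.738/(1−0.738) = 2.8168. LR = 0.76/0.11 = 6.9091.
Prior odds = 2.8168/6.9091 = 0.4077, so P(H) = 0.4077/(1+0.4077) ≈ 0.29.

P(H) = 0.29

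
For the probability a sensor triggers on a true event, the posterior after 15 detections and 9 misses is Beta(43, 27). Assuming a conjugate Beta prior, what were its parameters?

Beta is conjugate to the binomial likelihood: posterior = Beta(a+s, b+f).
So a = 43 − 15 = 28 and b = 27 − 9 = 18.

Beta(28, 18)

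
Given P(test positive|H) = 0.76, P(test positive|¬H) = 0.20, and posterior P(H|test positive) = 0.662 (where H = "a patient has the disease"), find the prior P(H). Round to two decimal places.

P(H) = 0.34

In odds form, posterior odds = prior odds × likelihood ratio, so prior odds = posterior odds ÷ LR.
Posterior odds = 0.662/(1−0.662) = 1.9586. LR = 0.76/0.20 = 3.8000.
Prior odds = 1.9586/3.8000 = 0.5154, so P(H) = 0.5154/(1+0.5154) ≈ 0.34.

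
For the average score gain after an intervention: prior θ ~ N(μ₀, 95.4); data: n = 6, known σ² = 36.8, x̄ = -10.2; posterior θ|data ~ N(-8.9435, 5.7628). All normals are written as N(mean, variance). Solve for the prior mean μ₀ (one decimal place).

The posterior mean is a precision-weighted average: μ_n = (τ₀μ₀ + τ_data·x̄)/(τ₀+τ_data), with τ₀=1/σ₀² and τ_data=n/σ².
Here τ₀ = 1/95.4 = 0.010482 and τ_data = 6/36.8 = 0.163043, so τ_n = 0.173525.
Rearranging for μ₀: μ₀ = (μ_n·τ_n − τ_data·x̄)/τ₀ = (-8.9435·0.173525 − 0.163043·-10.2) / 0.010482 = 0.111118/0.010482 ≈ 10.6.

μ₀ = 10.6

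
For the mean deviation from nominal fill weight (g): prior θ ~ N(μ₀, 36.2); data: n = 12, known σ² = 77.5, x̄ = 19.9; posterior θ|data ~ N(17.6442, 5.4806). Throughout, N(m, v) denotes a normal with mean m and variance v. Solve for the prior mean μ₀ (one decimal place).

μ₀ = 5.0

With known observation variance, the Normal–Normal posterior has precision τ_n = τ₀ + n/σ² and mean μ_n = (τ₀μ₀ + (n/σ²)x̄)/τ_n.
Here τ₀ = 1/36.2 = 0.027624 and τ_data = 12/77.5 = 0.154839, so τ_n = 0.182463.
Rearranging for μ₀: μ₀ = (μ_n·τ_n − τ_data·x̄)/τ₀ = (17.6442·0.182463 − 0.154839·19.9) / 0.027624 = 0.138118/0.027624 ≈ 5.0.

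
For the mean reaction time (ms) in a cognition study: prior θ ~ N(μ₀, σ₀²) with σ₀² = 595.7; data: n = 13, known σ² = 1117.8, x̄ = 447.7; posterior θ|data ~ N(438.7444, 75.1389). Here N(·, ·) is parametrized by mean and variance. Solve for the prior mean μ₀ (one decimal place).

μ₀ = 376.7

With known observation variance, the Normal–Normal posterior has precision τ_n = τ₀ + n/σ² and mean μ_n = (τ₀μ₀ + (n/σ²)x̄)/τ_n.
Here τ₀ = 1/595.7 = 0.001679 and τ_data = 13/1117.8 = 0.011630, so τ_n = 0.013309.
Rearranging for μ₀: μ₀ = (μ_n·τ_n − τ_data·x̄)/τ₀ = (438.7444·0.013309 − 0.011630·447.7) / 0.001679 = 0.632498/0.001679 ≈ 376.7.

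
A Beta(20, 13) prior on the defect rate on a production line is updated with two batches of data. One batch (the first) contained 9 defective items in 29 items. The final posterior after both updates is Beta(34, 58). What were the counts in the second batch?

Because Beta–binomial updating is additive in the counts, the combined data contributed (α_post−α_prior, β_post−β_prior) successes and failures.
Total across both batches: 34−20=14 defective items, 58−13=45 good items.
Subtract the first batch: 14−9=5 defective items and 45−20=25 good items.

5 defective items and 25 good items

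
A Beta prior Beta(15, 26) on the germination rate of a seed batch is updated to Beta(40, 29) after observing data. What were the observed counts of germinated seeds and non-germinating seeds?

25 germinated seeds and 3 non-germinating seeds

A Beta(a, b) prior with s successes and f failures in binomial data gives a Beta(a+s, b+f) posterior.
So s = 40 − 15 = 25 and f = 29 − 26 = 3.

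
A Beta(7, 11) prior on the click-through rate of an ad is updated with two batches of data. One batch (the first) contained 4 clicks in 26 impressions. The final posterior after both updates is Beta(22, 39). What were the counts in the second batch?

11 clicks and 6 non-clicks

Sequential conjugate updates are equivalent to a single update on the pooled data, so total successes = posterior α − prior α and total failures = posterior β − prior β.
Total across both batches: 22−7=15 clicks, 39−11=28 non-clicks.
Subtract the first batch: 15−4=11 clicks and 28−22=6 non-clicks.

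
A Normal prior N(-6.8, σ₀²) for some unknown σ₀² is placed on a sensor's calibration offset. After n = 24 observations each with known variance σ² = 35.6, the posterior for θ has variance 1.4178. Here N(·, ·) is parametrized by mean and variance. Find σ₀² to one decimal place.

σ₀² = 32.1

Posterior precision equals prior precision plus data precision: 1/σ_n² = 1/σ₀² + n/σ².
So 1/σ₀² = 1/1.4178 − 24/35.6 = 0.705318 − 0.674157 = 0.031161.
Hence σ₀² = 1/0.031161 ≈ 32.1.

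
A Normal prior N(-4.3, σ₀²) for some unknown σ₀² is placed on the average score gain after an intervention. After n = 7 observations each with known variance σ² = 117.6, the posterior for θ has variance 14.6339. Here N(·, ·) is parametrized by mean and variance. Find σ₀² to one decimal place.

For the Normal–Normal model with known σ², precisions add: τ_n = τ₀ + n/σ².
So 1/σ₀² = 1/14.6339 − 7/117.6 = 0.068334 − 0.059524 = 0.008810.
Hence σ₀² = 1/0.008810 ≈ 113.5.

σ₀² = 113.5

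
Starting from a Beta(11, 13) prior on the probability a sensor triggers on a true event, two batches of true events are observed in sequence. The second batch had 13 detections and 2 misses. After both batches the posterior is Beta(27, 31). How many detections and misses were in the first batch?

Because Beta–binomial updating is additive in the counts, the combined data contributed (α_post−α_prior, β_post−β_prior) successes and failures.
Total across both batches: 27−11=16 detections, 31−13=18 misses.
Subtract the second batch: 16−13=3 detections and 18−2=16 misses.

3 detections and 16 misses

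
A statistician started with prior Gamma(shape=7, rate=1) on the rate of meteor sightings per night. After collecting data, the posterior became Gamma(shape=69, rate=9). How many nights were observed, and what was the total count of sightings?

n = 8 nights with total 62 sightings

Gamma–Poisson conjugacy: posterior shape = α + Σxᵢ, posterior rate = β + n.
Matching: Σxᵢ = 69 − 7 = 62 and n = 9 − 1 = 8.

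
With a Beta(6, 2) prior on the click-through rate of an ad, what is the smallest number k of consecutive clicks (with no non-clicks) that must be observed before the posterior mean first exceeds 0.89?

After k clicks and 0 non-clicks the posterior is Beta(6+k, 2), with mean (6+k)/(6+2+k).
Set (6+k)/(8+k) > 0.89 and solve: k > (0.89·8 − 6)/(1 − 0.89) = 10.182.
The smallest integer exceeding 10.182 is 11.

k = 11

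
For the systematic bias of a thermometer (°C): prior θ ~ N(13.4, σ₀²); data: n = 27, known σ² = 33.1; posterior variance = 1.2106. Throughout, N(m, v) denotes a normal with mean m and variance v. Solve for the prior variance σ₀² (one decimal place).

For the Normal–Normal model with known σ², precisions add: τ_n = τ₀ + n/σ².
So 1/σ₀² = 1/1.2106 − 27/33.1 = 0.826037 − 0.815710 = 0.010327.
Hence σ₀² = 1/0.010327 ≈ 96.8.

σ₀² = 96.8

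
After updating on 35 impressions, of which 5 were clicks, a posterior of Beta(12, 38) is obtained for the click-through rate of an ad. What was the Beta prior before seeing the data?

Beta(7, 8)

Under Beta–binomial conjugacy the posterior parameters are (a+s, b+f).
Subtract the data counts: 12−5=7, 38−30=8.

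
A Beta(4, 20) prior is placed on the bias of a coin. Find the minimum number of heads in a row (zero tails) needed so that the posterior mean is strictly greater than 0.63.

After k heads and 0 tails the posterior is Beta(4+k, 20), with mean (4+k)/(4+20+k).
Set (4+k)/(24+k) > 0.63 and solve: k > (0.63·24 − 4)/(1 − 0.63) = 30.054.
The smallest integer exceeding 30.054 is 31, and checking k=31: (35)/(55) = 0.6364 > 0.63.

k = 31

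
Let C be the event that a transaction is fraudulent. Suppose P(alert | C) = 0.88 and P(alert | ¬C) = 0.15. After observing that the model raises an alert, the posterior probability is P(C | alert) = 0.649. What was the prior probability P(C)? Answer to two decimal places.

Bayes' rule in odds form gives O(C|E) = O(C)·[P(E|C)/P(E|¬C)], hence O(C) = O(C|E)/LR.
Posterior odds = 0.649/(1−0.649) = 1.8490. LR = 0.88/0.15 = 5.8667.
Prior odds = 1.8490/5.8667 = 0.3152, so P(C) = 0.3152/(1+0.3152) ≈ 0.24.

P(C) = 0.24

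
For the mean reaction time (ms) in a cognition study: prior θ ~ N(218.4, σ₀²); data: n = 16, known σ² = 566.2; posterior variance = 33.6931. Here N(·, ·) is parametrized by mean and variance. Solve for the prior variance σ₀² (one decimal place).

σ₀² = 703.7

For the Normal–Normal model with known σ², precisions add: τ_n = τ₀ + n/σ².
So 1/σ₀² = 1/33.6931 − 16/566.2 = 0.029680 − 0.028259 = 0.001421.
Hence σ₀² = 1/0.001421 ≈ 703.7.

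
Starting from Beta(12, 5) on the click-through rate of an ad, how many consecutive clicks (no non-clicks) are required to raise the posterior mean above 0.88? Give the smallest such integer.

k = 25

After k clicks and 0 non-clicks the posterior is Beta(12+k, 5), with mean (12+k)/(12+5+k).
Set (12+k)/(17+k) > 0.88 and solve: k > (0.88·17 − 12)/(1 − 0.88) = 24.667.
The smallest integer exceeding 24.667 is 25, and checking k=25: (37)/(42) = 0.8810 > 0.88.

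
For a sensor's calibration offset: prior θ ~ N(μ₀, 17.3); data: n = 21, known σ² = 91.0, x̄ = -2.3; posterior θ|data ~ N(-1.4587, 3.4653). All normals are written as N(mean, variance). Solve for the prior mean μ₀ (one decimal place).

With known observation variance, the Normal–Normal posterior has precision τ_n = τ₀ + n/σ² and mean μ_n = (τ₀μ₀ + (n/σ²)x̄)/τ_n.
Here τ₀ = 1/17.3 = 0.057803 and τ_data = 21/91.0 = 0.230769, so τ_n = 0.288572.
Rearranging for μ₀: μ₀ = (μ_n·τ_n − τ_data·x̄)/τ₀ = (-1.4587·0.288572 − 0.230769·-2.3) / 0.057803 = 0.109829/0.057803 ≈ 1.9.

μ₀ = 1.9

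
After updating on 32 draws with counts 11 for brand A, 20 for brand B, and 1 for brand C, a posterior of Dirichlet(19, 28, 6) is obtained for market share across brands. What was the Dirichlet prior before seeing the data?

Dirichlet(8, 8, 5)

For a Dirichlet(α) prior with multinomial counts c, the posterior is Dirichlet(α + c) componentwise.
Subtract each count from the matching posterior parameter: 19−11=8, 28−20=8, 6−1=5.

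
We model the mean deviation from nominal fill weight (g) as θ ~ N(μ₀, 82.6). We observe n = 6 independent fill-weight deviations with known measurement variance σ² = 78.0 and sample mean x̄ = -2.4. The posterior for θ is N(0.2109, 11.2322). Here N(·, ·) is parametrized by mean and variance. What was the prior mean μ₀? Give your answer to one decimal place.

With known observation variance, the Normal–Normal posterior has precision τ_n = τ₀ + n/σ² and mean μ_n = (τ₀μ₀ + (n/σ²)x̄)/τ_n.
Here τ₀ = 1/82.6 = 0.012107 and τ_data = 6/78.0 = 0.076923, so τ_n = 0.089030.
Rearranging for μ₀: μ₀ = (μ_n·τ_n − τ_data·x̄)/τ₀ = (0.2109·0.089030 − 0.076923·-2.4) / 0.012107 = 0.203392/0.012107 ≈ 16.8.

μ₀ = 16.8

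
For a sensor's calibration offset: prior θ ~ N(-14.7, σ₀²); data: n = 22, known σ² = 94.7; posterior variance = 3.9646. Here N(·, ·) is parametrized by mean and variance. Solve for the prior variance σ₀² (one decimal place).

σ₀² = 50.2

For the Normal–Normal model with known σ², precisions add: τ_n = τ₀ + n/σ².
So 1/σ₀² = 1/3.9646 − 22/94.7 = 0.252232 − 0.232313 = 0.019919.
Hence σ₀² = 1/0.019919 ≈ 50.2.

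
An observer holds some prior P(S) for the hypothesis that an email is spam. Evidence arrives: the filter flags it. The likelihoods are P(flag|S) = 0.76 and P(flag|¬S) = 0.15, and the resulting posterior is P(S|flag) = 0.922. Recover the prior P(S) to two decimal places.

P(S) = 0.70

Bayes' rule in odds form gives O(S|E) = O(S)·[P(E|S)/P(E|¬S)], hence O(S) = O(S|E)/LR.
Posterior odds = 0.922/(1−0.922) = 11.8205. LR = 0.76/0.15 = 5.0667.
Prior odds = 11.8205/5.0667 = 2.3330, so P(S) = 2.3330/(1+2.3330) ≈ 0.70.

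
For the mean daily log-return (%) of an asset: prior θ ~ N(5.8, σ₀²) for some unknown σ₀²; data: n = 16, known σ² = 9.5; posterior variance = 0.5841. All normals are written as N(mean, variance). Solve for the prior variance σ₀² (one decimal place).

σ₀² = 35.9

Posterior precision equals prior precision plus data precision: 1/σ_n² = 1/σ₀² + n/σ².
So 1/σ₀² = 1/0.5841 − 16/9.5 = 1.712036 − 1.684211 = 0.027825.
Hence σ₀² = 1/0.027825 ≈ 35.9.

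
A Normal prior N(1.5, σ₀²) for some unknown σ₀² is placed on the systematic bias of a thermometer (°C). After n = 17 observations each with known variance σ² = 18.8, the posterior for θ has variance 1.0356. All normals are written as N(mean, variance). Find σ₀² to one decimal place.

σ₀² = 16.3

For the Normal–Normal model with known σ², precisions add: τ_n = τ₀ + n/σ².
So 1/σ₀² = 1/1.0356 − 17/18.8 = 0.965624 − 0.904255 = 0.061369.
Hence σ₀² = 1/0.061369 ≈ 16.3.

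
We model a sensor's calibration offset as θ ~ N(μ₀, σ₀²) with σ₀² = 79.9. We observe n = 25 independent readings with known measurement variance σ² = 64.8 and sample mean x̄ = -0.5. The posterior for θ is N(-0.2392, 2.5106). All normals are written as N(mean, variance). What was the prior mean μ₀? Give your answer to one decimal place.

With known observation variance, the Normal–Normal posterior has precision τ_n = τ₀ + n/σ² and mean μ_n = (τ₀μ₀ + (n/σ²)x̄)/τ_n.
Here τ₀ = 1/79.9 = 0.012516 and τ_data = 25/64.8 = 0.385802, so τ_n = 0.398318.
Rearranging for μ₀: μ₀ = (μ_n·τ_n − τ_data·x̄)/τ₀ = (-0.2392·0.398318 − 0.385802·-0.5) / 0.012516 = 0.097623/0.012516 ≈ 7.8.

μ₀ = 7.8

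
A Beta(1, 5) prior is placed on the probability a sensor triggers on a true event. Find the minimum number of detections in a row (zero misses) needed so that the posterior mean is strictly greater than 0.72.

After k detections and 0 misses the posterior is Beta(1+k, 5), with mean (1+k)/(1+5+k).
Set (1+k)/(6+k) > 0.72 and solve: k > (0.72·6 − 1)/(1 − 0.72) = 11.857.
The smallest integer exceeding 11.857 is 12.

k = 12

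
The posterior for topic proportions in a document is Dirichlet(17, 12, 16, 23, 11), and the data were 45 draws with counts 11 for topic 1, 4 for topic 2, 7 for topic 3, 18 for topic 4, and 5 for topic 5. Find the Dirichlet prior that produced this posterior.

Dirichlet(6, 8, 9, 5, 6)

For a Dirichlet(α) prior with multinomial counts c, the posterior is Dirichlet(α + c) componentwise.
Subtract each count from the matching posterior parameter: 17−11=6, 12−4=8, 16−7=9, 23−18=5, 11−5=6.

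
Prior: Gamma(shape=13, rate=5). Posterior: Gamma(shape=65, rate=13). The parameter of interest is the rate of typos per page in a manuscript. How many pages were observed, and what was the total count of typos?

n = 8 pages with total 52 typos

A Gamma(α, β) prior (rate parametrization) on a Poisson rate with n observations summing to S gives posterior Gamma(α+S, β+n).
Matching: Σxᵢ = 65 − 13 = 52 and n = 13 − 5 = 8.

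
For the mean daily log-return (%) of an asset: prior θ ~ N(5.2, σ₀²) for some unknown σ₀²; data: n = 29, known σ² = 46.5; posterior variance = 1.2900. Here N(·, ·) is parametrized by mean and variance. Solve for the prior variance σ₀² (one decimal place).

Posterior precision equals prior precision plus data precision: 1/σ_n² = 1/σ₀² + n/σ².
So 1/σ₀² = 1/1.2900 − 29/46.5 = 0.775194 − 0.623656 = 0.151538.
Hence σ₀² = 1/0.151538 ≈ 6.6.

σ₀² = 6.6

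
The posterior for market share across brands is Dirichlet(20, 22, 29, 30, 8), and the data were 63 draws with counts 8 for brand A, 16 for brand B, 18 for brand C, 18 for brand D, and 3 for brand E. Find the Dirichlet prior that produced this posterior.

Dirichlet(12, 6, 11, 12, 5)

For a Dirichlet(α) prior with multinomial counts c, the posterior is Dirichlet(α + c) componentwise.
Subtract each count from the matching posterior parameter: 20−8=12, 22−16=6, 29−18=11, 30−18=12, 8−3=5.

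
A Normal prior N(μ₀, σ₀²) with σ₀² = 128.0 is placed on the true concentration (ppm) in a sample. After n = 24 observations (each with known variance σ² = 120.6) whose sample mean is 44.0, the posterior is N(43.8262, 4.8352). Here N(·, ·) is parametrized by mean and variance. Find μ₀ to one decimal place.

μ₀ = 39.4

The posterior mean is a precision-weighted average: μ_n = (τ₀μ₀ + τ_data·x̄)/(τ₀+τ_data), with τ₀=1/σ₀² and τ_data=n/σ².
Here τ₀ = 1/128.0 = 0.007812 and τ_data = 24/120.6 = 0.199005, so τ_n = 0.206817.
Rearranging for μ₀: μ₀ = (μ_n·τ_n − τ_data·x̄)/τ₀ = (43.8262·0.206817 − 0.199005·44.0) / 0.007812 = 0.307783/0.007812 ≈ 39.4.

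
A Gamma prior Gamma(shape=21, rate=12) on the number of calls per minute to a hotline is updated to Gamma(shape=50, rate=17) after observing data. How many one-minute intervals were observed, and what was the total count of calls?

n = 5 one-minute intervals with total 29 calls

A Gamma(α, β) prior (rate parametrization) on a Poisson rate with n observations summing to S gives posterior Gamma(α+S, β+n).
Matching: Σxᵢ = 50 − 21 = 29 and n = 17 − 12 = 5.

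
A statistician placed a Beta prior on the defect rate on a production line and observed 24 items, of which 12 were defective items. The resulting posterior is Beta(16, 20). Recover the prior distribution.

Beta is conjugate to the binomial likelihood: posterior = Beta(a+s, b+f).
Subtract the data counts: 16−12=4, 20−12=8.

Beta(4, 8)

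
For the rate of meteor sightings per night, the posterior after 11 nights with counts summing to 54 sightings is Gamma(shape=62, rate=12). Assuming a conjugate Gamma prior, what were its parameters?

A Gamma(α, β) prior (rate parametrization) on a Poisson rate with n observations summing to S gives posterior Gamma(α+S, β+n).
So α = 62 − 54 = 8 and β = 12 − 11 = 1.

Gamma(shape=8, rate=1)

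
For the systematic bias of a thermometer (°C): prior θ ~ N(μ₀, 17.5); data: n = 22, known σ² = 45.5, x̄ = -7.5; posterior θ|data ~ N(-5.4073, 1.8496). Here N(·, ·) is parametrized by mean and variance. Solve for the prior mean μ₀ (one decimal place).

μ₀ = 12.3

With known observation variance, the Normal–Normal posterior has precision τ_n = τ₀ + n/σ² and mean μ_n = (τ₀μ₀ + (n/σ²)x̄)/τ_n.
Here τ₀ = 1/17.5 = 0.057143 and τ_data = 22/45.5 = 0.483516, so τ_n = 0.540659.
Rearranging for μ₀: μ₀ = (μ_n·τ_n − τ_data·x̄)/τ₀ = (-5.4073·0.540659 − 0.483516·-7.5) / 0.057143 = 0.702865/0.057143 ≈ 12.3.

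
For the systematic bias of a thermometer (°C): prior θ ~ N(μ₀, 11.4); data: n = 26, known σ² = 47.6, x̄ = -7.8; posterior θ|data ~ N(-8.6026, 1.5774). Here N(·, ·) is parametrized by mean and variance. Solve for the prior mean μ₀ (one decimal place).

With known observation variance, the Normal–Normal posterior has precision τ_n = τ₀ + n/σ² and mean μ_n = (τ₀μ₀ + (n/σ²)x̄)/τ_n.
Here τ₀ = 1/11.4 = 0.087719 and τ_data = 26/47.6 = 0.546218, so τ_n = 0.633937.
Rearranging for μ₀: μ₀ = (μ_n·τ_n − τ_data·x̄)/τ₀ = (-8.6026·0.633937 − 0.546218·-7.8) / 0.087719 = -1.193006/0.087719 ≈ -13.6.

μ₀ = -13.6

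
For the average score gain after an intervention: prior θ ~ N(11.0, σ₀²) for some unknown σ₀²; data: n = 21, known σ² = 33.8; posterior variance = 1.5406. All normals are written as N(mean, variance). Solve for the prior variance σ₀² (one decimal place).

For the Normal–Normal model with known σ², precisions add: τ_n = τ₀ + n/σ².
So 1/σ₀² = 1/1.5406 − 21/33.8 = 0.649098 − 0.621302 = 0.027796.
Hence σ₀² = 1/0.027796 ≈ 36.0.

σ₀² = 36.0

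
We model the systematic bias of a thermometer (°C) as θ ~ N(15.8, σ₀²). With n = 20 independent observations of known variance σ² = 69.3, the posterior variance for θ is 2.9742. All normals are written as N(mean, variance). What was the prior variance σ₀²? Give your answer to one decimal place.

For the Normal–Normal model with known σ², precisions add: τ_n = τ₀ + n/σ².
So 1/σ₀² = 1/2.9742 − 20/69.3 = 0.336225 − 0.288600 = 0.047625.
Hence σ₀² = 1/0.047625 ≈ 21.0.

σ₀² = 21.0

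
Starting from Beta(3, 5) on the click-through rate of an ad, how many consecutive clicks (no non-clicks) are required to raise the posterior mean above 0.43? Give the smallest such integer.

k = 1

After k clicks and 0 non-clicks the posterior is Beta(3+k, 5), with mean (3+k)/(3+5+k).
Set (3+k)/(8+k) > 0.43 and solve: k > (0.43·8 − 3)/(1 − 0.43) = 0.772.
The smallest integer exceeding 0.772 is 1.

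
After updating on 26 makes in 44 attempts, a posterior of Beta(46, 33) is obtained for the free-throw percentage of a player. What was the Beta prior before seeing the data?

A Beta(a, b) prior with s successes and f failures in binomial data gives a Beta(a+s, b+f) posterior.
Subtract the data counts: 46−26=20, 33−18=15.

Beta(20, 15)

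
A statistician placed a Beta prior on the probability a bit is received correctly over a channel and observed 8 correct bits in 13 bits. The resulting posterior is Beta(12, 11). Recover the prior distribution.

Beta is conjugate to the binomial likelihood: posterior = Beta(α+s, β+f).
So α = 12 − 8 = 4 and β = 11 − 5 = 6.

Beta(4, 6)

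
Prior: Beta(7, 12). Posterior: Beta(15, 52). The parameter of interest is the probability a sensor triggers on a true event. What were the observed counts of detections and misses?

8 detections and 40 misses

A Beta(a, b) prior with s successes and f failures in binomial data gives a Beta(a+s, b+f) posterior.
Match parameters: s=15−7=8, f=52−12=40.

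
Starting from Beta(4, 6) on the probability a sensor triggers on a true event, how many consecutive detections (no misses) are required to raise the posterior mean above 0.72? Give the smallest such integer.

After k detections and 0 misses the posterior is Beta(4+k, 6), with mean (4+k)/(4+6+k).
Set (4+k)/(10+k) > 0.72 and solve: k > (0.72·10 − 4)/(1 − 0.72) = 11.429.
The smallest integer exceeding 11.429 is 12.

k = 12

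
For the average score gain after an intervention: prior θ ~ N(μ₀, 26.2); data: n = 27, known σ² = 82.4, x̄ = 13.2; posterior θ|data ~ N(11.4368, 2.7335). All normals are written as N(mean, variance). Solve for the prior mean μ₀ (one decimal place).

μ₀ = -3.7

With known observation variance, the Normal–Normal posterior has precision τ_n = τ₀ + n/σ² and mean μ_n = (τ₀μ₀ + (n/σ²)x̄)/τ_n.
Here τ₀ = 1/26.2 = 0.038168 and τ_data = 27/82.4 = 0.327670, so τ_n = 0.365838.
Rearranging for μ₀: μ₀ = (μ_n·τ_n − τ_data·x̄)/τ₀ = (11.4368·0.365838 − 0.327670·13.2) / 0.038168 = -0.141228/0.038168 ≈ -3.7.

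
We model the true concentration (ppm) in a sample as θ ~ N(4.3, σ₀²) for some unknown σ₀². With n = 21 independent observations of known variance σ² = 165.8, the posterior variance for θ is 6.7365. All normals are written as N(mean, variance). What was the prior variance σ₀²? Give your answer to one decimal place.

Posterior precision equals prior precision plus data precision: 1/σ_n² = 1/σ₀² + n/σ².
So 1/σ₀² = 1/6.7365 − 21/165.8 = 0.148445 − 0.126659 = 0.021786.
Hence σ₀² = 1/0.021786 ≈ 45.9.

σ₀² = 45.9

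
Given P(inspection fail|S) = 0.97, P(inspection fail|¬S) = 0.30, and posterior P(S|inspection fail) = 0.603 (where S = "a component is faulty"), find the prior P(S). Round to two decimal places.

Bayes' rule in odds form gives O(S|E) = O(S)·[P(E|S)/P(E|¬S)], hence O(S) = O(S|E)/LR.
Posterior odds = 0.603/(1−0.603) = 1.5189. LR = 0.97/0.30 = 3.2333.
Prior odds = 1.5189/3.2333 = 0.4698, so P(S) = 0.4698/(1+0.4698) ≈ 0.32.

P(S) = 0.32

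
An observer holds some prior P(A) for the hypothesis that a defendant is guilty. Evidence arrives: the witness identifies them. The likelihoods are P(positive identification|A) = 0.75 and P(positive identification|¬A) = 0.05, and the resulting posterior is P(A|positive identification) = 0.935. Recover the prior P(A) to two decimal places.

P(A) = 0.49

In odds form, posterior odds = prior odds × likelihood ratio, so prior odds = posterior odds ÷ LR.
Posterior odds = 0.935/(1−0.935) = 14.3846. LR = 0.75/0.05 = 15.0000.
Prior odds = 14.3846/15.0000 = 0.9590, so P(A) = 0.9590/(1+0.9590) ≈ 0.49.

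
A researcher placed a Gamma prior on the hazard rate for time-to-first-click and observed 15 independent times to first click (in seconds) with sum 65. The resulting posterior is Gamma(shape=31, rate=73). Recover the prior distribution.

For an exponential likelihood with a Gamma(α, β) prior on the rate, n observations with total T give posterior Gamma(α+n, β+T).
So α = 31 − 15 = 16 and β = 73 − 65 = 8.

Gamma(shape=16, rate=8)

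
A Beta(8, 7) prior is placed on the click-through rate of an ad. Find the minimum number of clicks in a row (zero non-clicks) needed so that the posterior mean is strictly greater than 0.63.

After k clicks and 0 non-clicks the posterior is Beta(8+k, 7), with mean (8+k)/(8+7+k).
Set (8+k)/(15+k) > 0.63 and solve: k > (0.63·15 − 8)/(1 − 0.63) = 3.919.
The smallest integer exceeding 3.919 is 4.

k = 4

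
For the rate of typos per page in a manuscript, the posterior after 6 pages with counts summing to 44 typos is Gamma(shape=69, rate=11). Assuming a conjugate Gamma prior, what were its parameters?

A Gamma(α, β) prior (rate parametrization) on a Poisson rate with n observations summing to S gives posterior Gamma(α+S, β+n).
So α = 69 − 44 = 25 and β = 11 − 6 = 5.

Gamma(shape=25, rate=5)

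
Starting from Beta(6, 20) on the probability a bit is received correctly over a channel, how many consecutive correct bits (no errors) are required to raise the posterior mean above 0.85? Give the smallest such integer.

After k correct bits and 0 errors the posterior is Beta(6+k, 20), with mean (6+k)/(6+20+k).
Set (6+k)/(26+k) > 0.85 and solve: k > (0.85·26 − 6)/(1 − 0.85) = 107.333.
The smallest integer exceeding 107.333 is 108, and checking k=108: (114)/(134) = 0.8507 > 0.85.

k = 108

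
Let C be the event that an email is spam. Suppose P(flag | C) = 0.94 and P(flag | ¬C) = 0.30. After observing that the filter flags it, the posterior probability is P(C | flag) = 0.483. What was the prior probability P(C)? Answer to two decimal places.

P(C) = 0.23

In odds form, posterior odds = prior odds × likelihood ratio, so prior odds = posterior odds ÷ LR.
Posterior odds = 0.483/(1−0.483) = 0.9342. LR = 0.94/0.30 = 3.1333.
Prior odds = 0.9342/3.1333 = 0.2982, so P(C) = 0.2982/(1+0.2982) ≈ 0.23.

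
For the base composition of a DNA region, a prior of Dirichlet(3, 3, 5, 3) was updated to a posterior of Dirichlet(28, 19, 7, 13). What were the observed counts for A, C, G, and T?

counts (25, 16, 2, 10)

For a Dirichlet(α) prior with multinomial counts c, the posterior is Dirichlet(α + c) componentwise.
Counts are posterior − prior componentwise: 28−3=25, 19−3=16, 7−5=2, 13−3=10.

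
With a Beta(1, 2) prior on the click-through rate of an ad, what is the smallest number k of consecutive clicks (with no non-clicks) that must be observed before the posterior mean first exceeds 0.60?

k = 3

After k clicks and 0 non-clicks the posterior is Beta(1+k, 2), with mean (1+k)/(1+2+k).
Set (1+k)/(3+k) > 0.60 and solve: k > (0.60·3 − 1)/(1 − 0.60) = 2.000.
The smallest integer exceeding 2.000 is 3, and checking k=3: (4)/(6) = 0.6667 > 0.60.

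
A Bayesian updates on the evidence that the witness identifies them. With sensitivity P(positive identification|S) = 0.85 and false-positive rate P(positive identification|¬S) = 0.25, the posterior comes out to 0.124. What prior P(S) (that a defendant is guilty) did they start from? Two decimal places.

Bayes' rule in odds form gives O(S|E) = O(S)·[P(E|S)/P(E|¬S)], hence O(S) = O(S|E)/LR.
Posterior odds = 0.124/(1−0.124) = 0.1416. LR = 0.85/0.25 = 3.4000.
Prior odds = 0.1416/3.4000 = 0.0416, so P(S) = 0.0416/(1+0.0416) ≈ 0.04.

P(S) = 0.04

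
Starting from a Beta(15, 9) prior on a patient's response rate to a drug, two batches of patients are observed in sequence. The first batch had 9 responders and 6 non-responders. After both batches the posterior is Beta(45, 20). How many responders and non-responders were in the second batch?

21 responders and 5 non-responders

Because Beta–binomial updating is additive in the counts, the combined data contributed (α_post−α_prior, β_post−β_prior) successes and failures.
Total across both batches: 45−15=30 responders, 20−9=11 non-responders.
Subtract the first batch: 30−9=21 responders and 11−6=5 non-responders.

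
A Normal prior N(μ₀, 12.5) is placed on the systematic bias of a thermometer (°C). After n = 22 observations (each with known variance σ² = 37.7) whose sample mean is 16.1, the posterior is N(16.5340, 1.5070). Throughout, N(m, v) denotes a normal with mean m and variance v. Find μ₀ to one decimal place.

μ₀ = 19.7

The posterior mean is a precision-weighted average: μ_n = (τ₀μ₀ + τ_data·x̄)/(τ₀+τ_data), with τ₀=1/σ₀² and τ_data=n/σ².
Here τ₀ = 1/12.5 = 0.080000 and τ_data = 22/37.7 = 0.583554, so τ_n = 0.663554.
Rearranging for μ₀: μ₀ = (μ_n·τ_n − τ_data·x̄)/τ₀ = (16.5340·0.663554 − 0.583554·16.1) / 0.080000 = 1.575982/0.080000 ≈ 19.7.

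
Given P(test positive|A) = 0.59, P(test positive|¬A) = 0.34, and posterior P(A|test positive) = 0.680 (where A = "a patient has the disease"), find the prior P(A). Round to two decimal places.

Bayes' rule in odds form gives O(A|E) = O(A)·[P(E|A)/P(E|¬A)], hence O(A) = O(A|E)/LR.
Posterior odds = 0.680/(1−0.680) = 2.1250. LR = 0.59/0.34 = 1.7353.
Prior odds = 2.1250/1.7353 = 1.2246, so P(A) = 1.2246/(1+1.2246) ≈ 0.55.

P(A) = 0.55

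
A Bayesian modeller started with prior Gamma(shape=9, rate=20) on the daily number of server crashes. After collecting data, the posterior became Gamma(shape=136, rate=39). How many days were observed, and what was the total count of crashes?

A Gamma(α, β) prior (rate parametrization) on a Poisson rate with n observations summing to S gives posterior Gamma(α+S, β+n).
Matching: Σxᵢ = 136 − 9 = 127 and n = 39 − 20 = 19.

n = 19 days with total 127 crashes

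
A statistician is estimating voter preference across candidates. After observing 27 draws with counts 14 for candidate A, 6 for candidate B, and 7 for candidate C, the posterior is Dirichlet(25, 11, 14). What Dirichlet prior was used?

Dirichlet(11, 5, 7)

For a Dirichlet(α) prior with multinomial counts c, the posterior is Dirichlet(α + c) componentwise.
Subtract each count from the matching posterior parameter: 25−14=11, 11−6=5, 14−7=7.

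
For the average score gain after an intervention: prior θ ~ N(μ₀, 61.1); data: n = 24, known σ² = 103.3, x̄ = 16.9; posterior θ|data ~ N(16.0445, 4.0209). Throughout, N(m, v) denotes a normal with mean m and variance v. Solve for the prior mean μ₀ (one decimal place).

With known observation variance, the Normal–Normal posterior has precision τ_n = τ₀ + n/σ² and mean μ_n = (τ₀μ₀ + (n/σ²)x̄)/τ_n.
Here τ₀ = 1/61.1 = 0.016367 and τ_data = 24/103.3 = 0.232333, so τ_n = 0.248700.
Rearranging for μ₀: μ₀ = (μ_n·τ_n − τ_data·x̄)/τ₀ = (16.0445·0.248700 − 0.232333·16.9) / 0.016367 = 0.063839/0.016367 ≈ 3.9.

μ₀ = 3.9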